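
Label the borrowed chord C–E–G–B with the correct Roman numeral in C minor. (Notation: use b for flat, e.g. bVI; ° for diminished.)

Imaj7

C is scale degree 1 in C minor. Diatonically C minor has Cm (i) on that degree; C–E–G–B is instead the major-seventh chord native to C major, so it takes the label Imaj7.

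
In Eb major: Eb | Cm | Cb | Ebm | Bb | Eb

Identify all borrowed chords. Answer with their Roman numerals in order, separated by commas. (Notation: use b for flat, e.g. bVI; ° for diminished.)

Eb major has the diatonic set Eb, Fm, Gm, Ab, Bb, Cm, Ddim. Eb, Cm and Bb are all diatonic. Cb (Cb–Eb–Gb) doesn't fit — on degree 6 Eb major would have Cm (vi). Cb is the degree-6 chord of Eb minor, so it is the borrowed bVI. Ebm (Eb–Gb–Bb) is not: scale degree 1 in Eb major carries Eb (I). In Eb minor the chord on that degree is Ebm, so here it functions as i, borrowed from the parallel minor.

bVI, i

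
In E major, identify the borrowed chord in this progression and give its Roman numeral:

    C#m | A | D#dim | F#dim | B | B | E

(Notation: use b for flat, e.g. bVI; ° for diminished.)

The diatonic triads in E major are E, F#m, G#m, A, B, C#m, D#dim. Of the given chords, C#m, A, D#dim, B and E are diatonic. But F#dim (F#–A–C) is foreign: the diatonic ii on degree 2 is F#m, whereas F#dim comes from E minor. It is labeled ii°.

ii°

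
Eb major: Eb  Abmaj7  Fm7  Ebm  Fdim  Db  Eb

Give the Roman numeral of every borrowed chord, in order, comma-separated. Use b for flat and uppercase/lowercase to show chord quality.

i, ii°, bVII

The diatonic triads in Eb major are Eb, Fm, Gm, Ab, Bb, Cm, Ddim. Eb, Abmaj7 and Fm7 all belong to that set. Ebm (Eb–Gb–Bb) is not: scale degree 1 in Eb major carries Eb (I). In Eb minor the chord on that degree is Ebm, so here it functions as i, borrowed from the parallel minor. Fdim (F–Ab–Cb) doesn't fit — on degree 2 Eb major would have Fm (ii). Fdim is the degree-2 chord of Eb minor, so it is the borrowed ii°. But Db (Db–F–Ab) is foreign: the diatonic vii° on degree 7 is Ddim, whereas Db comes from Eb minor. It is labeled bVII.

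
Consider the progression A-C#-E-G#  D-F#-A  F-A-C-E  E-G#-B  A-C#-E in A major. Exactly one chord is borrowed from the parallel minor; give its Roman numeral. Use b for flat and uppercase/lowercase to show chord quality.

In A major the diatonic chords are A, Bm, C#m, D, E, F#m, G#dim. A–C#–E–G# = Amaj7, D–F#–A = D, E–G#–B = E and A–C#–E = A are all diatonic. F–A–C–E doesn't fit — on degree 6 A major would have F#m (vi). Fmaj7 is the degree-6 chord of A minor, so it is the borrowed bVImaj7.

bVImaj7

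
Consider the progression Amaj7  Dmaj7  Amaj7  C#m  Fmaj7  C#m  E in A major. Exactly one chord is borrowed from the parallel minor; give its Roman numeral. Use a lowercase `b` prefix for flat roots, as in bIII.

The diatonic triads in A major are A, Bm, C#m, D, E, F#m, G#dim. Amaj7, Dmaj7, C#m and E all belong to that set. Fmaj7 (F–A–C–E) doesn't fit — on degree 6 A major would have F#m (vi). Fmaj7 is the degree-6 chord of A minor, so it is the borrowed bVImaj7.

bVImaj7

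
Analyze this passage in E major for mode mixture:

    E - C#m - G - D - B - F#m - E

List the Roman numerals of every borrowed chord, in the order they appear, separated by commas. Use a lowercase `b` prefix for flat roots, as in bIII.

bIII, bVII

In E major the diatonic chords are E, F#m, G#m, A, B, C#m, D#dim. E, C#m, B and F#m all belong to that set. But G (G–B–D) is foreign: the diatonic iii on degree 3 is G#m, whereas G comes from E minor. It is labeled bIII. D (D–F#–A) doesn't fit — on degree 7 E major would have D#dim (vii°). D is the degree-7 chord of E minor, so it is the borrowed bVII.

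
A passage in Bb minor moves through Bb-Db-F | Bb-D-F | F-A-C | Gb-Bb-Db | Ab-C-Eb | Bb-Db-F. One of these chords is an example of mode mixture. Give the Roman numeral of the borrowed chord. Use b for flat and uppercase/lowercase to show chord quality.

The diatonic triads in Bb minor (with V from harmonic minor) are Bbm, Cdim, Db, Ebm, F, Gb, Ab. Bb–Db–F = Bbm, F–A–C = F, Gb–Bb–Db = Gb and Ab–C–Eb = Ab are all diatonic. But Bb–D–F is foreign: the diatonic i on degree 1 is Bbm, whereas Bb comes from Bb major. It is labeled I.

I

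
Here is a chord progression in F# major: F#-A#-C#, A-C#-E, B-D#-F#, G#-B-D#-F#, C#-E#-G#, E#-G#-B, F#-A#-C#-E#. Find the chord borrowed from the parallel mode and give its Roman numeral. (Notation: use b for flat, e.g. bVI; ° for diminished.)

bIII

F# major has the diatonic set F#, G#m, A#m, B, C#, D#m, E#dim. F#–A#–C# = F#, B–D#–F# = B, G#–B–D#–F# = G#m7, C#–E#–G# = C#, E#–G#–B = E#dim and F#–A#–C#–E# = F#maj7 all belong to that set. A–C#–E is not: scale degree 3 in F# major carries A#m (iii). In F# minor the chord on that degree is A, so here it functions as bIII, borrowed from the parallel minor.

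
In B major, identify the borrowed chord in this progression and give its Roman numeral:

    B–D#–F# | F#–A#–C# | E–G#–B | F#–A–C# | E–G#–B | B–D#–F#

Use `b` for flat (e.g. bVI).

The diatonic triads in B major are B, C#m, D#m, E, F#, G#m, A#dim. B–D#–F# = B, F#–A#–C# = F# and E–G#–B = E are all diatonic. F#–A–C# doesn't fit — on degree 5 B major would have F# (V). F#m is the degree-5 chord of B minor, so it is the borrowed v.

v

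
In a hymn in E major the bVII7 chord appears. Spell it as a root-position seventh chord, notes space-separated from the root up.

The root of bVII7 is the lowered 7th degree: D# becomes D. In E minor the chord on D is D–F#–A–C.

D F# A C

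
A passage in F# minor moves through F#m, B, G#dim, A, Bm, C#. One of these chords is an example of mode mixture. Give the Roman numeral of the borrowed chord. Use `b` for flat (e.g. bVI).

F# minor has the diatonic set F#m, G#dim, A, Bm, C#, D, E (with V from harmonic minor). Of the given chords, F#m, G#dim, A, Bm and C# are diatonic. B (B–D#–F#) doesn't fit — on degree 4 F# minor would have Bm (iv). B is the degree-4 chord of F# major, so it is the borrowed IV.

IV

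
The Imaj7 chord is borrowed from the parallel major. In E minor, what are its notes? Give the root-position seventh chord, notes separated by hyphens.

Imaj7 is built on scale degree 1, which is E in both E minor and its parallel. Stacking thirds in E major on E gives E–G#–B–D#.

E-G#-B-D#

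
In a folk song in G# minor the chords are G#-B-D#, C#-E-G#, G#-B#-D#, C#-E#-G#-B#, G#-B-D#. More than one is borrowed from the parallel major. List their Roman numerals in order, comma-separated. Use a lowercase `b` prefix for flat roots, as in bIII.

The diatonic triads in G# minor (with V from harmonic minor) are G#m, A#dim, B, C#m, D#, E, F#. Of the given chords, G#–B–D# = G#m and C#–E–G# = C#m are diatonic. G#–B#–D# doesn't fit — on degree 1 G# minor would have G#m (i). G# is the degree-1 chord of G# major, so it is the borrowed I. But C#–E#–G#–B# is foreign: the diatonic iv on degree 4 is C#m, whereas C#maj7 comes from G# major. It is labeled IVmaj7.

I, IVmaj7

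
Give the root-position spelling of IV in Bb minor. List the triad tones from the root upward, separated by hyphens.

Eb-G-Bb

IV is built on scale degree 4, which is Eb in both Bb minor and its parallel. Stacking thirds in Bb major on Eb gives Eb–G–Bb.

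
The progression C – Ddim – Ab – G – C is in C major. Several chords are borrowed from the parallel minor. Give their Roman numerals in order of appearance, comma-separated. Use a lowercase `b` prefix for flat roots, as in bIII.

ii°, bVI

The diatonic triads in C major are C, Dm, Em, F, G, Am, Bdim. C and G are both diatonic. Ddim (D–F–Ab) doesn't fit — on degree 2 C major would have Dm (ii). Ddim is the degree-2 chord of C minor, so it is the borrowed ii°. Ab (Ab–C–Eb) doesn't fit — on degree 6 C major would have Am (vi). Ab is the degree-6 chord of C minor, so it is the borrowed bVI.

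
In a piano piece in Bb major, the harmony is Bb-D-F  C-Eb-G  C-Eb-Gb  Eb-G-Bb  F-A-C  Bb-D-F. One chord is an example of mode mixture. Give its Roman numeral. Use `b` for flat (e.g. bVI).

ii°

Bb major has the diatonic set Bb, Cm, Dm, Eb, F, Gm, Adim. Bb–D–F = Bb, C–Eb–G = Cm, Eb–G–Bb = Eb and F–A–C = F all belong to that set. C–Eb–Gb is not: scale degree 2 in Bb major carries Cm (ii). In Bb minor the chord on that degree is Cdim, so here it functions as ii°, borrowed from the parallel minor.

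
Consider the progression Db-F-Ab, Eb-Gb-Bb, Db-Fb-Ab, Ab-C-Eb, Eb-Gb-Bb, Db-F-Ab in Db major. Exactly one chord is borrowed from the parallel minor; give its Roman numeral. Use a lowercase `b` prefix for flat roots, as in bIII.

i

The diatonic triads in Db major are Db, Ebm, Fm, Gb, Ab, Bbm, Cdim. Db–F–Ab = Db, Eb–Gb–Bb = Ebm and Ab–C–Eb = Ab are all diatonic. Db–Fb–Ab is not: scale degree 1 in Db major carries Db (I). In Db minor the chord on that degree is Dbm, so here it functions as i, borrowed from the parallel minor.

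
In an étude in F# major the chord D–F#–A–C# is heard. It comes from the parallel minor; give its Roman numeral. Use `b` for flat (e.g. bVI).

bVImaj7

In F# major scale degree 6 is D#; D is its lowered form, from F# minor. The diatonic chord on degree 6 would be D#m (vi), but D–F#–A–C# is the major-seventh chord from F# minor. As a borrowed chord it is labeled bVImaj7.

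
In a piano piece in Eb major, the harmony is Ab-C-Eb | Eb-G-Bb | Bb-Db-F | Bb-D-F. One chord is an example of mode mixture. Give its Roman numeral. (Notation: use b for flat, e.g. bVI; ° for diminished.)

The diatonic triads in Eb major are Eb, Fm, Gm, Ab, Bb, Cm, Ddim. Ab–C–Eb = Ab, Eb–G–Bb = Eb and Bb–D–F = Bb all belong to that set. Bb–Db–F is not: scale degree 5 in Eb major carries Bb (V). In Eb minor the chord on that degree is Bbm, so here it functions as v, borrowed from the parallel minor.

v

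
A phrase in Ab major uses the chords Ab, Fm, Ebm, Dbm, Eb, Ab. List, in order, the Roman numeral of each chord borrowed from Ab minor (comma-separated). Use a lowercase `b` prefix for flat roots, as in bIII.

In Ab major the diatonic chords are Ab, Bbm, Cm, Db, Eb, Fm, Gdim. Ab, Fm and Eb all belong to that set. Ebm (Eb–Gb–Bb) doesn't fit — on degree 5 Ab major would have Eb (V). Ebm is the degree-5 chord of Ab minor, so it is the borrowed v. Dbm (Db–Fb–Ab) is not: scale degree 4 in Ab major carries Db (IV). In Ab minor the chord on that degree is Dbm, so here it functions as iv, borrowed from the parallel minor.

v, iv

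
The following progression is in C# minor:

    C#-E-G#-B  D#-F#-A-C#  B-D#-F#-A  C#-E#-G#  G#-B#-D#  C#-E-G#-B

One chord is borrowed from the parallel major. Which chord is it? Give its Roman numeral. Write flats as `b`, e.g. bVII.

C# minor has the diatonic set C#m, D#dim, E, F#m, G#, A, B (with V from harmonic minor). C#–E–G#–B = C#m7, D#–F#–A–C# = D#m7b5, B–D#–F#–A = B7 and G#–B#–D# = G# are all diatonic. But C#–E#–G# is foreign: the diatonic i on degree 1 is C#m, whereas C# comes from C# major. It is labeled I.

I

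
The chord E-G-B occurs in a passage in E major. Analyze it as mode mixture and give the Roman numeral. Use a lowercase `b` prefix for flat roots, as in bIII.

i

E is scale degree 1 in E major. E–G–B is a minor chord — the form found in E minor, not the diatonic I (E). Borrowed into E major it is written i.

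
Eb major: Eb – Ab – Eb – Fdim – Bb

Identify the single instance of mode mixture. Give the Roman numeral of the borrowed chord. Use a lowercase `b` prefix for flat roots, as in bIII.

ii°

The diatonic triads in Eb major are Eb, Fm, Gm, Ab, Bb, Cm, Ddim. Eb, Ab and Bb are all diatonic. Fdim (F–Ab–Cb) is not: scale degree 2 in Eb major carries Fm (ii). In Eb minor the chord on that degree is Fdim, so here it functions as ii°, borrowed from the parallel minor.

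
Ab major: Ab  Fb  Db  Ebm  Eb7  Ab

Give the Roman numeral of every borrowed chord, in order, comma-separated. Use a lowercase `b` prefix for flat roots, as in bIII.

bVI, v

The diatonic triads in Ab major are Ab, Bbm, Cm, Db, Eb, Fm, Gdim. Ab, Db and Eb7 all belong to that set. Fb (Fb–Ab–Cb) doesn't fit — on degree 6 Ab major would have Fm (vi). Fb is the degree-6 chord of Ab minor, so it is the borrowed bVI. Ebm (Eb–Gb–Bb) doesn't fit — on degree 5 Ab major would have Eb (V). Ebm is the degree-5 chord of Ab minor, so it is the borrowed v.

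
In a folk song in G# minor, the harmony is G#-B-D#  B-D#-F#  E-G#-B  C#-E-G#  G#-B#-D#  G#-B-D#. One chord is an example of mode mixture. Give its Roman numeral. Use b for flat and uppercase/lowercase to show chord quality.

G# minor has the diatonic set G#m, A#dim, B, C#m, D#, E, F# (with V from harmonic minor). G#–B–D# = G#m, B–D#–F# = B, E–G#–B = E and C#–E–G# = C#m all belong to that set. G#–B#–D# is not: scale degree 1 in G# minor carries G#m (i). In G# major the chord on that degree is G#, so here it functions as I, borrowed from the parallel major.

I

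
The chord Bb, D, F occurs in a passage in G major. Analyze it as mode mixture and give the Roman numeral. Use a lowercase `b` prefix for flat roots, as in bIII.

In G major scale degree 3 is B; Bb is its lowered form, from G minor. Diatonically G major has Bm (iii) on that degree; Bb–D–F is instead the major chord native to G minor, so it takes the label bIII.

bIII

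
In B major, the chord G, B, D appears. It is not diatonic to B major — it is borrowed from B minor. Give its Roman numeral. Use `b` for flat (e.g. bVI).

bVI

G is the lowered form of scale degree 6 in B major (the diatonic degree 6 is G#). G–B–D is a major chord — the form found in B minor, not the diatonic vi (G#m). Borrowed into B major it is written bVI.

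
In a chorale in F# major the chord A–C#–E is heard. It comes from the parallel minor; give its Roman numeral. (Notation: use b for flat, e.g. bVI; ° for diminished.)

The root A is the lowered 3rd scale degree — diatonically F# major has A# there. A–C#–E is a major chord — the form found in F# minor, not the diatonic iii (A#m). Borrowed into F# major it is written bIII.

bIII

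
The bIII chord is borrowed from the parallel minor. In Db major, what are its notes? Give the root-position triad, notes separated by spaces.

The root of bIII is the lowered 3rd degree: F becomes Fb. Building the major chord from the parallel minor on Fb: Fb–Ab–Cb.

Fb Ab Cb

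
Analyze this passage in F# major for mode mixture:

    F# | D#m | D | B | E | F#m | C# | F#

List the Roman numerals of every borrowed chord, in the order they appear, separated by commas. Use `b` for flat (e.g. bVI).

bVI, bVII, i

The diatonic triads in F# major are F#, G#m, A#m, B, C#, D#m, E#dim. F#, D#m, B and C# all belong to that set. But D (D–F#–A) is foreign: the diatonic vi on degree 6 is D#m, whereas D comes from F# minor. It is labeled bVI. E (E–G#–B) is not: scale degree 7 in F# major carries E#dim (vii°). In F# minor the chord on that degree is E, so here it functions as bVII, borrowed from the parallel minor. F#m (F#–A–C#) is not: scale degree 1 in F# major carries F# (I). In F# minor the chord on that degree is F#m, so here it functions as i, borrowed from the parallel minor.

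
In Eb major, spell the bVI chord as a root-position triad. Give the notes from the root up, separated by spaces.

Cb Eb Gb

Scale degree 6 in Eb major is C. bVI uses the lowered form, Cb, taken from Eb minor. Building the major chord from the parallel minor on Cb: Cb–Eb–Gb.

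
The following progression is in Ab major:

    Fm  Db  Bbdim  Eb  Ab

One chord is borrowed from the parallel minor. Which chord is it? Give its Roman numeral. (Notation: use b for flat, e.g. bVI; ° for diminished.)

ii°

In Ab major the diatonic chords are Ab, Bbm, Cm, Db, Eb, Fm, Gdim. Of the given chords, Fm, Db, Eb and Ab are diatonic. Bbdim (Bb–Db–Fb) doesn't fit — on degree 2 Ab major would have Bbm (ii). Bbdim is the degree-2 chord of Ab minor, so it is the borrowed ii°.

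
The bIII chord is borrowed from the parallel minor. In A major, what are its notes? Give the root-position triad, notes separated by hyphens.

bIII is built on the lowered scale degree 3. In A major degree 3 is C#; lowered it becomes C. Building the major chord from the parallel minor on C: C–E–G.

C-E-G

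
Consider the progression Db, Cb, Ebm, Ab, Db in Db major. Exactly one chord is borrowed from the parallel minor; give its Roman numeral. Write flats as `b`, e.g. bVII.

In Db major the diatonic chords are Db, Ebm, Fm, Gb, Ab, Bbm, Cdim. Of the given chords, Db, Ebm and Ab are diatonic. Cb (Cb–Eb–Gb) doesn't fit — on degree 7 Db major would have Cdim (vii°). Cb is the degree-7 chord of Db minor, so it is the borrowed bVII.

bVII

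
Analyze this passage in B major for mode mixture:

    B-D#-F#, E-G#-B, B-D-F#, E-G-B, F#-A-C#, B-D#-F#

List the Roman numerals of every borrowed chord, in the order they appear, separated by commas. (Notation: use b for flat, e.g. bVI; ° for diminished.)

In B major the diatonic chords are B, C#m, D#m, E, F#, G#m, A#dim. B–D#–F# = B and E–G#–B = E are both diatonic. B–D–F# is not: scale degree 1 in B major carries B (I). In B minor the chord on that degree is Bm, so here it functions as i, borrowed from the parallel minor. But E–G–B is foreign: the diatonic IV on degree 4 is E, whereas Em comes from B minor. It is labeled iv. But F#–A–C# is foreign: the diatonic V on degree 5 is F#, whereas F#m comes from B minor. It is labeled v.

i, iv, v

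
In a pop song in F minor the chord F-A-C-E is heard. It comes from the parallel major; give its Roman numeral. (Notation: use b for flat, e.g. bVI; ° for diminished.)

Imaj7

The root F is the diatonic 1st degree of F minor; the borrowing shows in the chord quality. F–A–C–E is a major-seventh chord — the form found in F major, not the diatonic i (Fm). Borrowed into F minor it is written Imaj7.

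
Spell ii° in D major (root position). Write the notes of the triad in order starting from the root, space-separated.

E G Bb

The root, E, is scale degree 2 — the same note in D major and D minor; only the chord quality changes. Building the diminished chord from the parallel minor on E: E–G–Bb.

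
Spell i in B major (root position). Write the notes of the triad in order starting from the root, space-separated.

The root, B, is scale degree 1 — the same note in B major and B minor; only the chord quality changes. In B minor the chord on B is B–D–F#.

B D F#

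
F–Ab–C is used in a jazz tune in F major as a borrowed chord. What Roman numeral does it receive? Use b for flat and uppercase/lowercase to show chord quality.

i

F is scale degree 1 in F major. The diatonic chord on degree 1 would be F (I), but F–Ab–C is the minor chord from F minor. As a borrowed chord it is labeled i.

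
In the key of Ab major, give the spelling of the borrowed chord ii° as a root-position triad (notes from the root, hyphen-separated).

The root, Bb, is scale degree 2 — the same note in Ab major and Ab minor; only the chord quality changes. In Ab minor the chord on Bb is Bb–Db–Fb.

Bb-Db-Fb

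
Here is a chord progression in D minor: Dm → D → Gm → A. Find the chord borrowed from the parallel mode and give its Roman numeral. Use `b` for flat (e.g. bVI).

D minor has the diatonic set Dm, Edim, F, Gm, A, Bb, C (with V from harmonic minor). Dm, Gm and A are all diatonic. D (D–F#–A) doesn't fit — on degree 1 D minor would have Dm (i). D is the degree-1 chord of D major, so it is the borrowed I.

I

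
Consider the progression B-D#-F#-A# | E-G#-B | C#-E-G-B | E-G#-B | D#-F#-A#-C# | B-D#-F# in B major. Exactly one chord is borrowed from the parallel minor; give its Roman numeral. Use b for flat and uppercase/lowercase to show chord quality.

B major has the diatonic set B, C#m, D#m, E, F#, G#m, A#dim. B–D#–F#–A# = Bmaj7, E–G#–B = E, D#–F#–A#–C# = D#m7 and B–D#–F# = B all belong to that set. But C#–E–G–B is foreign: the diatonic ii on degree 2 is C#m, whereas C#m7b5 comes from B minor. It is labeled iiø7.

iiø7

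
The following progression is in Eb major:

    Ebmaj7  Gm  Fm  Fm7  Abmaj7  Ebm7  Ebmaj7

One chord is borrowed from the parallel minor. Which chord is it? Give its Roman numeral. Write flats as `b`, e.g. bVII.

i7

The diatonic triads in Eb major are Eb, Fm, Gm, Ab, Bb, Cm, Ddim. Ebmaj7, Gm, Fm, Fm7 and Abmaj7 all belong to that set. Ebm7 (Eb–Gb–Bb–Db) is not: scale degree 1 in Eb major carries Eb (I). In Eb minor the chord on that degree is Ebm7, so here it functions as i7, borrowed from the parallel minor.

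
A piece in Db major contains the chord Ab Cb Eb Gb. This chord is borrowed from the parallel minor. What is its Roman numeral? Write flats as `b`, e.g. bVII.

v7

Ab is scale degree 5 in Db major. Ab–Cb–Eb–Gb is a minor-seventh chord — the form found in Db minor, not the diatonic V (Ab). Borrowed into Db major it is written v7.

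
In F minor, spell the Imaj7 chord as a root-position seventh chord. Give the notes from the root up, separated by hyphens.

F-A-C-E

Imaj7 is built on scale degree 1, which is F in both F minor and its parallel. Building the major-seventh chord from the parallel major on F: F–A–C–E.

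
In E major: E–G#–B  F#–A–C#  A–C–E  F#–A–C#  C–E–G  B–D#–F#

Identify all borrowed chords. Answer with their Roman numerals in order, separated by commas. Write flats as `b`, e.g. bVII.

iv, bVI

The diatonic triads in E major are E, F#m, G#m, A, B, C#m, D#dim. Of the given chords, E–G#–B = E, F#–A–C# = F#m and B–D#–F# = B are diatonic. A–C–E doesn't fit — on degree 4 E major would have A (IV). Am is the degree-4 chord of E minor, so it is the borrowed iv. C–E–G doesn't fit — on degree 6 E major would have C#m (vi). C is the degree-6 chord of E minor, so it is the borrowed bVI.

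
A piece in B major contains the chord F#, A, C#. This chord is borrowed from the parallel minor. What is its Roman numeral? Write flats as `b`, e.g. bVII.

v

The root F# is the diatonic 5th degree of B major; the borrowing shows in the chord quality. Diatonically B major has F# (V) on that degree; F#–A–C# is instead the minor chord native to B minor, so it takes the label v.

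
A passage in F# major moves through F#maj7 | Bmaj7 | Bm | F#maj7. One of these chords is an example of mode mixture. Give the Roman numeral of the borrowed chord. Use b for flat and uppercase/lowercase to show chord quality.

The diatonic triads in F# major are F#, G#m, A#m, B, C#, D#m, E#dim. F#maj7 and Bmaj7 are both diatonic. Bm (B–D–F#) is not: scale degree 4 in F# major carries B (IV). In F# minor the chord on that degree is Bm, so here it functions as iv, borrowed from the parallel minor.

iv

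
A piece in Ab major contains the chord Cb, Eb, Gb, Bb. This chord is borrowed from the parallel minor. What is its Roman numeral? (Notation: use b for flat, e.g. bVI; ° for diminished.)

bIIImaj7

In Ab major scale degree 3 is C; Cb is its lowered form, from Ab minor. Diatonically Ab major has Cm (iii) on that degree; Cb–Eb–Gb–Bb is instead the major-seventh chord native to Ab minor, so it takes the label bIIImaj7.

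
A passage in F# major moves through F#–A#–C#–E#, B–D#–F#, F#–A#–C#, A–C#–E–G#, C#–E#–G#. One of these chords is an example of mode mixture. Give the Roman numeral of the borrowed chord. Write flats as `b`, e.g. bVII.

In F# major the diatonic chords are F#, G#m, A#m, B, C#, D#m, E#dim. F#–A#–C#–E# = F#maj7, B–D#–F# = B, F#–A#–C# = F# and C#–E#–G# = C# all belong to that set. But A–C#–E–G# is foreign: the diatonic iii on degree 3 is A#m, whereas Amaj7 comes from F# minor. It is labeled bIIImaj7.

bIIImaj7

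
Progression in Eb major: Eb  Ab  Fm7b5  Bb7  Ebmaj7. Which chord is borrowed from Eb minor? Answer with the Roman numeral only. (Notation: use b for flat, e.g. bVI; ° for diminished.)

The diatonic triads in Eb major are Eb, Fm, Gm, Ab, Bb, Cm, Ddim. Of the given chords, Eb, Ab, Bb7 and Ebmaj7 are diatonic. Fm7b5 (F–Ab–Cb–Eb) is not: scale degree 2 in Eb major carries Fm (ii). In Eb minor the chord on that degree is Fm7b5, so here it functions as iiø7, borrowed from the parallel minor.

iiø7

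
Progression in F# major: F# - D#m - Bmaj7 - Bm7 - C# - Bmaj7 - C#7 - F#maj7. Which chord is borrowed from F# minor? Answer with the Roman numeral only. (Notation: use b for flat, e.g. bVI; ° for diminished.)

iv7

In F# major the diatonic chords are F#, G#m, A#m, B, C#, D#m, E#dim. F#, D#m, Bmaj7, C#, C#7 and F#maj7 all belong to that set. But Bm7 (B–D–F#–A) is foreign: the diatonic IV on degree 4 is B, whereas Bm7 comes from F# minor. It is labeled iv7.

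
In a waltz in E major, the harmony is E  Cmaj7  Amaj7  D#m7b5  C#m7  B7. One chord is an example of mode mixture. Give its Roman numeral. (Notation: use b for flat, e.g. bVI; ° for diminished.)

The diatonic triads in E major are E, F#m, G#m, A, B, C#m, D#dim. E, Amaj7, D#m7b5, C#m7 and B7 all belong to that set. But Cmaj7 (C–E–G–B) is foreign: the diatonic vi on degree 6 is C#m, whereas Cmaj7 comes from E minor. It is labeled bVImaj7.

bVImaj7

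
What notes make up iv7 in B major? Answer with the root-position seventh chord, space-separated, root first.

The root, E, is scale degree 4 — the same note in B major and B minor; only the chord quality changes. Building the minor-seventh chord from the parallel minor on E: E–G–B–D.

E G B D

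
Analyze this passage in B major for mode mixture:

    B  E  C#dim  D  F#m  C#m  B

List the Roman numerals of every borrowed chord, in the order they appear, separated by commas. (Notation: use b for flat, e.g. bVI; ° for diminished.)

ii°, bIII, v

The diatonic triads in B major are B, C#m, D#m, E, F#, G#m, A#dim. Of the given chords, B, E and C#m are diatonic. C#dim (C#–E–G) doesn't fit — on degree 2 B major would have C#m (ii). C#dim is the degree-2 chord of B minor, so it is the borrowed ii°. D (D–F#–A) is not: scale degree 3 in B major carries D#m (iii). In B minor the chord on that degree is D, so here it functions as bIII, borrowed from the parallel minor. F#m (F#–A–C#) doesn't fit — on degree 5 B major would have F# (V). F#m is the degree-5 chord of B minor, so it is the borrowed v.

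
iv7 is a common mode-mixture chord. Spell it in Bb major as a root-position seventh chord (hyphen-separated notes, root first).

Eb-Gb-Bb-Db

iv7 is built on scale degree 4, which is Eb in both Bb major and its parallel. Building the minor-seventh chord from the parallel minor on Eb: Eb–Gb–Bb–Db.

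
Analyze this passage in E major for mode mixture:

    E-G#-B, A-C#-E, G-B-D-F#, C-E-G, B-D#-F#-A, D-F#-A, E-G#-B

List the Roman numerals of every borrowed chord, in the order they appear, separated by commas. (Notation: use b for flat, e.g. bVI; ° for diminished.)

bIIImaj7, bVI, bVII

In E major the diatonic chords are E, F#m, G#m, A, B, C#m, D#dim. E–G#–B = E, A–C#–E = A and B–D#–F#–A = B7 all belong to that set. G–B–D–F# is not: scale degree 3 in E major carries G#m (iii). In E minor the chord on that degree is Gmaj7, so here it functions as bIIImaj7, borrowed from the parallel minor. C–E–G doesn't fit — on degree 6 E major would have C#m (vi). C is the degree-6 chord of E minor, so it is the borrowed bVI. D–F#–A is not: scale degree 7 in E major carries D#dim (vii°). In E minor the chord on that degree is D, so here it functions as bVII, borrowed from the parallel minor.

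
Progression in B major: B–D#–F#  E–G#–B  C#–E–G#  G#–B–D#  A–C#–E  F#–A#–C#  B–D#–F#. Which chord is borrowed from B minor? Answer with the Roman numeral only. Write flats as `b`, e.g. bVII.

In B major the diatonic chords are B, C#m, D#m, E, F#, G#m, A#dim. Of the given chords, B–D#–F# = B, E–G#–B = E, C#–E–G# = C#m, G#–B–D# = G#m and F#–A#–C# = F# are diatonic. But A–C#–E is foreign: the diatonic vii° on degree 7 is A#dim, whereas A comes from B minor. It is labeled bVII.

bVII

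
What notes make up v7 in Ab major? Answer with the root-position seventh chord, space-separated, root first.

The root, Eb, is scale degree 5 — the same note in Ab major and Ab minor; only the chord quality changes. In Ab minor the chord on Eb is Eb–Gb–Bb–Db.

Eb Gb Bb Db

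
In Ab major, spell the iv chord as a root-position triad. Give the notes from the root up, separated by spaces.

Db Fb Ab

iv is built on scale degree 4, which is Db in both Ab major and its parallel. Stacking thirds in Ab minor on Db gives Db–Fb–Ab.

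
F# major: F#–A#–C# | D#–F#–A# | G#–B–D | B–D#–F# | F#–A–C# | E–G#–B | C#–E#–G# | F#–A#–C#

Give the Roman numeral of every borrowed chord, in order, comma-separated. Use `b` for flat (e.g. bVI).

F# major has the diatonic set F#, G#m, A#m, B, C#, D#m, E#dim. F#–A#–C# = F#, D#–F#–A# = D#m, B–D#–F# = B and C#–E#–G# = C# are all diatonic. But G#–B–D is foreign: the diatonic ii on degree 2 is G#m, whereas G#dim comes from F# minor. It is labeled ii°. F#–A–C# doesn't fit — on degree 1 F# major would have F# (I). F#m is the degree-1 chord of F# minor, so it is the borrowed i. E–G#–B is not: scale degree 7 in F# major carries E#dim (vii°). In F# minor the chord on that degree is E, so here it functions as bVII, borrowed from the parallel minor.

ii°, i, bVII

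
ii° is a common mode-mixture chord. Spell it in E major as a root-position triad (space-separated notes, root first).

F# A C

ii° is built on scale degree 2, which is F# in both E major and its parallel. Stacking thirds in E minor on F# gives F#–A–C.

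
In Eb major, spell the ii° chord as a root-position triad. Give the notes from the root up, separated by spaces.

ii° is built on scale degree 2, which is F in both Eb major and its parallel. In Eb minor the chord on F is F–Ab–Cb.

F Ab Cb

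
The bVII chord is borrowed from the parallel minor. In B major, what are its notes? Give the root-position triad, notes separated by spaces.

A C# E

bVII is built on the lowered scale degree 7. In B major degree 7 is A#; lowered it becomes A. Stacking thirds in B minor on A gives A–C#–E.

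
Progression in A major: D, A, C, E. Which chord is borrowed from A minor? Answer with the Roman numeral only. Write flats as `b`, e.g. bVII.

In A major the diatonic chords are A, Bm, C#m, D, E, F#m, G#dim. D, A and E are all diatonic. But C (C–E–G) is foreign: the diatonic iii on degree 3 is C#m, whereas C comes from A minor. It is labeled bIII.

bIII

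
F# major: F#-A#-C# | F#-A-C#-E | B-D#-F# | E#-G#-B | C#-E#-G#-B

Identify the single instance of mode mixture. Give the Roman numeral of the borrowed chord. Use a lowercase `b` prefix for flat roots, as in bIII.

F# major has the diatonic set F#, G#m, A#m, B, C#, D#m, E#dim. F#–A#–C# = F#, B–D#–F# = B, E#–G#–B = E#dim and C#–E#–G#–B = C#7 all belong to that set. But F#–A–C#–E is foreign: the diatonic I on degree 1 is F#, whereas F#m7 comes from F# minor. It is labeled i7.

i7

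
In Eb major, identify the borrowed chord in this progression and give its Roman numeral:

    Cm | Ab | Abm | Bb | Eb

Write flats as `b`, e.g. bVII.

In Eb major the diatonic chords are Eb, Fm, Gm, Ab, Bb, Cm, Ddim. Cm, Ab, Bb and Eb all belong to that set. Abm (Ab–Cb–Eb) doesn't fit — on degree 4 Eb major would have Ab (IV). Abm is the degree-4 chord of Eb minor, so it is the borrowed iv.

iv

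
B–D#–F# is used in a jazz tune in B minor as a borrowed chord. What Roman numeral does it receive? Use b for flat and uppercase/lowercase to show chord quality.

I

B is scale degree 1 in B minor. B–D#–F# is a major chord — the form found in B major, not the diatonic i (Bm). Borrowed into B minor it is written I.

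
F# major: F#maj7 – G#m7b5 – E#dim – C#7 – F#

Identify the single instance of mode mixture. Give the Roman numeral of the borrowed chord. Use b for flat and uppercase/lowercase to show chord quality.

F# major has the diatonic set F#, G#m, A#m, B, C#, D#m, E#dim. F#maj7, E#dim, C#7 and F# all belong to that set. But G#m7b5 (G#–B–D–F#) is foreign: the diatonic ii on degree 2 is G#m, whereas G#m7b5 comes from F# minor. It is labeled iiø7.

iiø7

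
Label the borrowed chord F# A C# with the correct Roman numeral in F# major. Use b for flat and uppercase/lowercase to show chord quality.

i

The root F# is the diatonic 1st degree of F# major; the borrowing shows in the chord quality. The diatonic chord on degree 1 would be F# (I), but F#–A–C# is the minor chord from F# minor. As a borrowed chord it is labeled i.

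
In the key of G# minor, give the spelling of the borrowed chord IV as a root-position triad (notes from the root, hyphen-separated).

C#-E#-G#

The root, C#, is scale degree 4 — the same note in G# minor and G# major; only the chord quality changes. In G# major the chord on C# is C#–E#–G#.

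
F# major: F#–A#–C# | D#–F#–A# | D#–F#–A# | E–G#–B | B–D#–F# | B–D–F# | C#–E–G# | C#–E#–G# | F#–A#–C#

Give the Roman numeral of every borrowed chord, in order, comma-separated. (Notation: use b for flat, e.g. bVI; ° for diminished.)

bVII, iv, v

In F# major the diatonic chords are F#, G#m, A#m, B, C#, D#m, E#dim. Of the given chords, F#–A#–C# = F#, D#–F#–A# = D#m, B–D#–F# = B and C#–E#–G# = C# are diatonic. But E–G#–B is foreign: the diatonic vii° on degree 7 is E#dim, whereas E comes from F# minor. It is labeled bVII. But B–D–F# is foreign: the diatonic IV on degree 4 is B, whereas Bm comes from F# minor. It is labeled iv. C#–E–G# is not: scale degree 5 in F# major carries C# (V). In F# minor the chord on that degree is C#m, so here it functions as v, borrowed from the parallel minor.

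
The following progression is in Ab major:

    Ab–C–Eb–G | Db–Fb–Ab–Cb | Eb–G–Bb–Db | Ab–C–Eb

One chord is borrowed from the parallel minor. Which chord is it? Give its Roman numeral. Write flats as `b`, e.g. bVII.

iv7

The diatonic triads in Ab major are Ab, Bbm, Cm, Db, Eb, Fm, Gdim. Ab–C–Eb–G = Abmaj7, Eb–G–Bb–Db = Eb7 and Ab–C–Eb = Ab all belong to that set. But Db–Fb–Ab–Cb is foreign: the diatonic IV on degree 4 is Db, whereas Dbm7 comes from Ab minor. It is labeled iv7.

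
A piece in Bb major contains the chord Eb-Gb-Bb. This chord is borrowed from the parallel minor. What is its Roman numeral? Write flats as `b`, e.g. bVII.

iv

Eb is scale degree 4 in Bb major. Diatonically Bb major has Eb (IV) on that degree; Eb–Gb–Bb is instead the minor chord native to Bb minor, so it takes the label iv.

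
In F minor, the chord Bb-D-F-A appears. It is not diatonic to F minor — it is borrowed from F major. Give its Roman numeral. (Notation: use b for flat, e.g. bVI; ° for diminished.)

IVmaj7

Bb is scale degree 4 in F minor. The diatonic chord on degree 4 would be Bbm (iv), but Bb–D–F–A is the major-seventh chord from F major. As a borrowed chord it is labeled IVmaj7.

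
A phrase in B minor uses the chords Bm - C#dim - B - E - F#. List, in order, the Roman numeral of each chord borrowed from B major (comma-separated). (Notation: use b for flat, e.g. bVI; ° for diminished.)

The diatonic triads in B minor (with V from harmonic minor) are Bm, C#dim, D, Em, F#, G, A. Bm, C#dim and F# are all diatonic. B (B–D#–F#) doesn't fit — on degree 1 B minor would have Bm (i). B is the degree-1 chord of B major, so it is the borrowed I. But E (E–G#–B) is foreign: the diatonic iv on degree 4 is Em, whereas E comes from B major. It is labeled IV.

I, IV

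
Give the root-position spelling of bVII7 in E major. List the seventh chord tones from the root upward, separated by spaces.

The root of bVII7 is the lowered 7th degree: D# becomes D. Stacking thirds in E minor on D gives D–F#–A–C.

D F# A C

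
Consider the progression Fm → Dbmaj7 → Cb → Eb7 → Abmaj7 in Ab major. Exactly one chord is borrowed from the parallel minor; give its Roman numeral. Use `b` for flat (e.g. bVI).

Ab major has the diatonic set Ab, Bbm, Cm, Db, Eb, Fm, Gdim. Of the given chords, Fm, Dbmaj7, Eb7 and Abmaj7 are diatonic. Cb (Cb–Eb–Gb) doesn't fit — on degree 3 Ab major would have Cm (iii). Cb is the degree-3 chord of Ab minor, so it is the borrowed bIII.

bIII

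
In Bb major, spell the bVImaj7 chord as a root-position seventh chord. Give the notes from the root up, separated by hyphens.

Gb-Bb-Db-F

The root of bVImaj7 is the lowered 6th degree: G becomes Gb. In Bb minor the chord on Gb is Gb–Bb–Db–F.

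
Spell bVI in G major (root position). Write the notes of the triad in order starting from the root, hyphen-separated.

Eb-G-Bb

bVI is built on the lowered scale degree 6. In G major degree 6 is E; lowered it becomes Eb. Stacking thirds in G minor on Eb gives Eb–G–Bb.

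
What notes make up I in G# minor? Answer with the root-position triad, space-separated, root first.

G# B# D#

The root, G#, is scale degree 1 — the same note in G# minor and G# major; only the chord quality changes. Stacking thirds in G# major on G# gives G#–B#–D#.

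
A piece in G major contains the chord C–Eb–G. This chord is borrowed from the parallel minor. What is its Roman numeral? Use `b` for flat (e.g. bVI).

C is scale degree 4 in G major. The diatonic chord on degree 4 would be C (IV), but C–Eb–G is the minor chord from G minor. As a borrowed chord it is labeled iv.

iv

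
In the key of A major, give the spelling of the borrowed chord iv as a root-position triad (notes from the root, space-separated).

The root, D, is scale degree 4 — the same note in A major and A minor; only the chord quality changes. Building the minor chord from the parallel minor on D: D–F–A.

D F A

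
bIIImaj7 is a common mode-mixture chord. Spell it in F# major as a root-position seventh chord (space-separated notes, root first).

The root of bIIImaj7 is the lowered 3rd degree: A# becomes A. Building the major-seventh chord from the parallel minor on A: A–C#–E–G#.

A C# E G#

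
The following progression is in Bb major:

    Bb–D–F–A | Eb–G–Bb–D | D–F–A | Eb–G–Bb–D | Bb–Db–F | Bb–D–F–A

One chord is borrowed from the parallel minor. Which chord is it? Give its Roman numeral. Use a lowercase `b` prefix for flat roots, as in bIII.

i

Bb major has the diatonic set Bb, Cm, Dm, Eb, F, Gm, Adim. Bb–D–F–A = Bbmaj7, Eb–G–Bb–D = Ebmaj7 and D–F–A = Dm all belong to that set. Bb–Db–F is not: scale degree 1 in Bb major carries Bb (I). In Bb minor the chord on that degree is Bbm, so here it functions as i, borrowed from the parallel minor.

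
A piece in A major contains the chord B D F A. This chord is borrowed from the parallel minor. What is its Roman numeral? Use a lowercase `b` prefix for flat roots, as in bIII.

iiø7

B is scale degree 2 in A major. Diatonically A major has Bm (ii) on that degree; B–D–F–A is instead the half-diminished-seventh chord native to A minor, so it takes the label iiø7.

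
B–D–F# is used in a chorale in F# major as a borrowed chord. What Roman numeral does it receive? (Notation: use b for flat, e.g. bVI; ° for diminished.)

The root B is the diatonic 4th degree of F# major; the borrowing shows in the chord quality. Diatonically F# major has B (IV) on that degree; B–D–F# is instead the minor chord native to F# minor, so it takes the label iv.

iv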